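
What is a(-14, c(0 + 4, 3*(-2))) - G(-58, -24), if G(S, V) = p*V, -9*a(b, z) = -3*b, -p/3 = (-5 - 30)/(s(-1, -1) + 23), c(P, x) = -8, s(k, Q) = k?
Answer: 3626/33 ≈ 109.88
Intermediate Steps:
p = 105/22 (p = -3*(-5 - 30)/(-1 + 23) = -(-105)/22 = -3*(-35/22) = 105/22 ≈ 4.7727)
a(b, z) = b/3 (a(b, z) = -(-1)*b/3 = b/3)
G(S, V) = 105*V/22
a(-14, c(0 + 4, 3*(-2))) - G(-58, -24) = (⅓)*(-14) - 105*(-24)/22 = -14/3 - 1*(-1260/11) = -14/3 + 1260/11 = 3626/33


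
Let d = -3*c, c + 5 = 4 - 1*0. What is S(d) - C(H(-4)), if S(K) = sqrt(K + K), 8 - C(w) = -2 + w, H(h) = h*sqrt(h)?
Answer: -10 + sqrt(6) - 8*I ≈ -7.5505 - 8.0*I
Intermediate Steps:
c = -1 (c = -5 + (4 - 1*0) = -5 + (4 + 0) = -5 + 4 = -1)
H(h) = h**(3/2)
C(w) = 10 - w (C(w) = 8 - (-2 + w) = 8 + (2 - w) = 10 - w)
d = 3 (d = -3*(-1) = 3)
S(K) = sqrt(2)*sqrt(K) (S(K) = sqrt(2*K) = sqrt(2)*sqrt(K))
S(d) - C(H(-4)) = sqrt(2)*sqrt(3) - (10 - (-4)**(3/2)) = sqrt(6) - (10 - (-8)*I) = sqrt(6) - (10 + 8*I) = sqrt(6) + (-10 - 8*I) = -10 + sqrt(6) - 8*I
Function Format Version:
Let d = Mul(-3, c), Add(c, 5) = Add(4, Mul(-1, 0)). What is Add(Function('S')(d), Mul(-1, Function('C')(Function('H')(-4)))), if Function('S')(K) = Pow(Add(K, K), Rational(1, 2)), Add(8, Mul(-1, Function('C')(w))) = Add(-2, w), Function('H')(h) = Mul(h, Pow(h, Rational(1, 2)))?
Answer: Add(-10, Pow(6, Rational(1, 2)), Mul(-8, I)) ≈ Add(-7.5505, Mul(-8.0000, I))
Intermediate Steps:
c = -1 (c = Add(-5, Add(4, Mul(-1, 0))) = Add(-5, Add(4, 0)) = Add(-5, 4) = -1)
Function('H')(h) = Pow(h, Rational(3, 2))
Function('C')(w) = Add(10, Mul(-1, w)) (Function('C')(w) = Add(8, Mul(-1, Add(-2, w))) = Add(8, Add(2, Mul(-1, w))) = Add(10, Mul(-1, w)))
d = 3 (d = Mul(-3, -1) = 3)
Function('S')(K) = Mul(Pow(2, Rational(1, 2)), Pow(K, Rational(1, 2))) (Function('S')(K) = Pow(Mul(2, K), Rational(1, 2)) = Mul(Pow(2, Rational(1, 2)), Pow(K, Rational(1, 2))))
Add(Function('S')(d), Mul(-1, Function('C')(Function('H')(-4)))) = Add(Mul(Pow(2, Rational(1, 2)), Pow(3, Rational(1, 2))), Mul(-1, Add(10, Mul(-1, Pow(-4, Rational(3, 2)))))) = Add(Pow(6, Rational(1, 2)), Mul(-1, Add(10, Mul(-1, Mul(-8, I))))) = Add(Pow(6, Rational(1, 2)), Mul(-1, Add(10, Mul(8, I)))) = Add(Pow(6, Rational(1, 2)), Add(-10, Mul(-8, I))) = Add(-10, Pow(6, Rational(1, 2)), Mul(-8, I))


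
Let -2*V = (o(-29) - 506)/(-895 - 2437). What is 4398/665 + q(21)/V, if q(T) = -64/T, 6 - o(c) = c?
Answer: 46731494/939645 ≈ 49.733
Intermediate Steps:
o(c) = 6 - c
V = -471/6664 (V = -((6 - 1*(-29)) - 506)/(2*(-895 - 2437)) = -((6 + 29) - 506)/(2*(-3332)) = -(35 - 506)*(-1)/(2*3332) = -(-471)*(-1)/(2*3332) = -½*471/3332 = -471/6664 ≈ -0.070678)
4398/665 + q(21)/V = 4398/665 + (-64/21)/(-471/6664) = 4398*(1/665) - 64*1/21*(-6664/471) = 4398/665 - 64/21*(-6664/471) = 4398/665 + 60928/1413 = 46731494/939645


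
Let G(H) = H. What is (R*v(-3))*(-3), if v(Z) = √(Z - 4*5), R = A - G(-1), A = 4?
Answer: -15*I*√23 ≈ -71.938*I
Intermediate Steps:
R = 5 (R = 4 - 1*(-1) = 4 + 1 = 5)
v(Z) = √(-20 + Z) (v(Z) = √(Z - 20) = √(-20 + Z))
(R*v(-3))*(-3) = (5*√(-20 - 3))*(-3) = (5*√(-23))*(-3) = (5*(I*√23))*(-3) = (5*I*√23)*(-3) = -15*I*√23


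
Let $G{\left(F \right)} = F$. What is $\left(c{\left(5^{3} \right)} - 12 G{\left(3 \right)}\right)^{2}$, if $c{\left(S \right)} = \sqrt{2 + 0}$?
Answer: $\left(36 - \sqrt{2}\right)^{2} \approx 1196.2$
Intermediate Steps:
$c{\left(S \right)} = \sqrt{2}$
$\left(c{\left(5^{3} \right)} - 12 G{\left(3 \right)}\right)^{2} = \left(\sqrt{2} - 36\right)^{2} = \left(-36 + \sqrt{2}\right)^{2}$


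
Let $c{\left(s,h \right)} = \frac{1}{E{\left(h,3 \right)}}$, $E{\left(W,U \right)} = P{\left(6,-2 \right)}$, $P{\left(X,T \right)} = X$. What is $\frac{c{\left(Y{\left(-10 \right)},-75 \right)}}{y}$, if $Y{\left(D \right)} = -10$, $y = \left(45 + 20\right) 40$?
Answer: $\frac{1}{15600} \approx 6.4103 \cdot 10^{-5}$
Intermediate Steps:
$y = 2600$ ($y = 65 \cdot 40 = 2600$)
$E{\left(W,U \right)} = 6$
$c{\left(s,h \right)} = \frac{1}{6}$
$\frac{c{\left(Y{\left(-10 \right)},-75 \right)}}{y} = \frac{1}{6 \cdot 2600} = \frac{1}{6} \cdot \frac{1}{2600} = \frac{1}{15600}$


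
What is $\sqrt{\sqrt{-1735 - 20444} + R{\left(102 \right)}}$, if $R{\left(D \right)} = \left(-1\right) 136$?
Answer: $\sqrt{-136 + i \sqrt{22179}} \approx 5.7306 + 12.994 i$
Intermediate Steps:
$R{\left(D \right)} = -136$
$\sqrt{\sqrt{-1735 - 20444} + R{\left(102 \right)}} = \sqrt{\sqrt{-1735 - 20444} - 136} = \sqrt{\sqrt{-22179} - 136} = \sqrt{i \sqrt{22179} - 136} = \sqrt{-136 + i \sqrt{22179}}$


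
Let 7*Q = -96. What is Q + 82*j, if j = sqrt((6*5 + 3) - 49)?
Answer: -96/7 + 328*I ≈ -13.714 + 328.0*I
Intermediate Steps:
Q = -96/7 (Q = (1/7)*(-96) = -96/7 ≈ -13.714)
j = 4*I (j = sqrt((30 + 3) - 49) = sqrt(33 - 49) = sqrt(-16) = 4*I ≈ 4.0*I)
Q + 82*j = -96/7 + 82*(4*I) = -96/7 + 328*I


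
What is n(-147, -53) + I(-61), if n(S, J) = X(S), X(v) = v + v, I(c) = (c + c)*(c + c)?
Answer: 14590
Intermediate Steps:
I(c) = 4*c**2 (I(c) = (2*c)*(2*c) = 4*c**2)
X(v) = 2*v
n(S, J) = 2*S
n(-147, -53) + I(-61) = 2*(-147) + 4*(-61)**2 = -294 + 4*3721 = -294 + 14884 = 14590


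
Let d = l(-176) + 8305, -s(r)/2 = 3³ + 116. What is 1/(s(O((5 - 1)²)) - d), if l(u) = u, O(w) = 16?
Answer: -1/8415 ≈ -0.00011884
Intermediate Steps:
s(r) = -286 (s(r) = -2*(3³ + 116) = -2*(27 + 116) = -2*143 = -286)
d = 8129 (d = -176 + 8305 = 8129)
1/(s(O((5 - 1)²)) - d) = 1/(-286 - 1*8129) = 1/(-286 - 8129) = 1/(-8415) = -1/8415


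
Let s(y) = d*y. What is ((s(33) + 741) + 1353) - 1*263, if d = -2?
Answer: 1765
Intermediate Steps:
s(y) = -2*y
((s(33) + 741) + 1353) - 1*263 = ((-2*33 + 741) + 1353) - 1*263 = ((-66 + 741) + 1353) - 263 = (675 + 1353) - 263 = 2028 - 263 = 1765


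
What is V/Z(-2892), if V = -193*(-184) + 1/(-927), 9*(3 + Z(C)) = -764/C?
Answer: -23800887429/1990990 ≈ -11954.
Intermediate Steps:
Z(C) = -3 - 764/(9*C) (Z(C) = -3 + (-764/C)/9 = -3 - 764/(9*C))
V = 32919623/927 (V = 35512 - 1/927 = 32919623/927 ≈ 35512.)
V/Z(-2892) = 32919623/(927*(-3 - 764/9/(-2892))) = 32919623/(927*(-3 - 764/9*(-1/2892))) = 32919623/(927*(-3 + 191/6507)) = 32919623/(927*(-19330/6507)) = (32919623/927)*(-6507/19330) = -23800887429/1990990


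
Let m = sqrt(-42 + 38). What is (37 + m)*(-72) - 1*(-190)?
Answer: -2474 - 144*I ≈ -2474.0 - 144.0*I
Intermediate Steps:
m = 2*I (m = sqrt(-4) = 2*I ≈ 2.0*I)
(37 + m)*(-72) - 1*(-190) = (37 + 2*I)*(-72) - 1*(-190) = (-2664 - 144*I) + 190 = -2474 - 144*I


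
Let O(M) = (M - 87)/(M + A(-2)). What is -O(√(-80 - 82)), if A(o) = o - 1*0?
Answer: -168/83 - 765*I*√2/166 ≈ -2.0241 - 6.5173*I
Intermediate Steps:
A(o) = o (A(o) = o + 0 = o)
O(M) = (-87 + M)/(-2 + M) (O(M) = (M - 87)/(M - 2) = (-87 + M)/(-2 + M))
-O(√(-80 - 82)) = -(-87 + √(-80 - 82))/(-2 + √(-80 - 82)) = -(-87 + √(-162))/(-2 + √(-162)) = -(-87 + 9*I*√2)/(-2 + 9*I*√2)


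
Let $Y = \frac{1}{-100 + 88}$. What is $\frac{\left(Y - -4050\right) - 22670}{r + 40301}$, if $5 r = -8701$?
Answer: $- \frac{1117205}{2313648} \approx -0.48288$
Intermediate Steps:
$r = - \frac{8701}{5}$ ($r = \frac{1}{5} \left(-8701\right) = - \frac{8701}{5} \approx -1740.2$)
$Y = - \frac{1}{12}$ ($Y = \frac{1}{-12} = - \frac{1}{12} \approx -0.083333$)
$\frac{\left(Y - -4050\right) - 22670}{r + 40301} = \frac{\left(- \frac{1}{12} - -4050\right) - 22670}{- \frac{8701}{5} + 40301} = \frac{\left(- \frac{1}{12} + 4050\right) - 22670}{\frac{192804}{5}} = \left(\frac{48599}{12} - 22670\right) \frac{5}{192804} = \left(- \frac{223441}{12}\right) \frac{5}{192804} = - \frac{1117205}{2313648}$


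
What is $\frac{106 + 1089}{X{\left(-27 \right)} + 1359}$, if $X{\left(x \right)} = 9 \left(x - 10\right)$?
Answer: $\frac{1195}{1026} \approx 1.1647$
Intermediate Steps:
$X{\left(x \right)} = -90 + 9 x$ ($X{\left(x \right)} = 9 \left(-10 + x\right) = -90 + 9 x$)
$\frac{106 + 1089}{X{\left(-27 \right)} + 1359} = \frac{106 + 1089}{\left(-90 + 9 \left(-27\right)\right) + 1359} = \frac{1195}{\left(-90 - 243\right) + 1359} = \frac{1195}{-333 + 1359} = \frac{1195}{1026}$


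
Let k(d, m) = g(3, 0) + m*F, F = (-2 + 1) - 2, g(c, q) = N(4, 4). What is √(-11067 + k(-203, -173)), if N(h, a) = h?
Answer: 4*I*√659 ≈ 102.68*I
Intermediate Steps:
g(c, q) = 4
F = -3 (F = -1 - 2 = -3)
k(d, m) = 4 - 3*m (k(d, m) = 4 + m*(-3) = 4 - 3*m)
√(-11067 + k(-203, -173)) = √(-11067 + (4 - 3*(-173))) = √(-11067 + (4 + 519)) = √(-11067 + 523) = √(-10544) = 4*I*√659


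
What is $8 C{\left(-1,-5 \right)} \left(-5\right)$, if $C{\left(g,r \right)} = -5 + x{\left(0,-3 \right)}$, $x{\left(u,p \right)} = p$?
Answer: $320$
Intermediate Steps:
$C{\left(g,r \right)} = -8$ ($C{\left(g,r \right)} = -5 - 3 = -8$)
$8 C{\left(-1,-5 \right)} \left(-5\right) = 8 \left(-8\right) \left(-5\right) = \left(-64\right) \left(-5\right) = 320$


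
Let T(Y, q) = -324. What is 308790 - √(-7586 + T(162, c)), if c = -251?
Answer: 308790 - I*√7910 ≈ 3.0879e+5 - 88.938*I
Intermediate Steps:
308790 - √(-7586 + T(162, c)) = 308790 - √(-7586 - 324) = 308790 - √(-7910) = 308790 - I*√7910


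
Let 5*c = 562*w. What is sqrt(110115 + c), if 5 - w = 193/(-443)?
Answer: sqrt(543246516515)/2215 ≈ 332.75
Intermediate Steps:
w = 2408/443 (w = 5 - 193/(-443) = 5 - 193*(-1)/443 = 5 - 1*(-193/443) = 5 + 193/443 = 2408/443 ≈ 5.4357)
c = 1353296/2215 (c = (562*(2408/443))/5 = (1/5)*(1353296/443) = 1353296/2215 ≈ 610.97)
sqrt(110115 + c) = sqrt(110115 + 1353296/2215) = sqrt(245258021/2215) = sqrt(543246516515)/2215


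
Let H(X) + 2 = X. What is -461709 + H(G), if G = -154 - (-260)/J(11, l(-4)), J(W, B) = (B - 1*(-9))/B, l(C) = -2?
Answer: -3233575/7 ≈ -4.6194e+5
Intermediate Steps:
J(W, B) = (9 + B)/B (J(W, B) = (B + 9)/B = (9 + B)/B)
G = -1598/7 (G = -154 - (-260)/((9 - 2)/(-2)) = -154 - (-260)/((-1/2*7)) = -154 - (-260)/(-7/2) = -154 - (-260)*(-2)/7 = -154 - 1*520/7 = -154 - 520/7 = -1598/7 ≈ -228.29)
H(X) = -2 + X
-461709 + H(G) = -461709 + (-2 - 1598/7) = -461709 - 1612/7 = -3233575/7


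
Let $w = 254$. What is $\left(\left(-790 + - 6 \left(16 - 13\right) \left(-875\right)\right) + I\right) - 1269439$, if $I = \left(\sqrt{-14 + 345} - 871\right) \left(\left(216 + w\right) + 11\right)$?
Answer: $-1673430 + 481 \sqrt{331} \approx -1.6647 \cdot 10^{6}$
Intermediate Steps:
$I = -418951 + 481 \sqrt{331}$ ($I = \left(\sqrt{-14 + 345} - 871\right) \left(\left(216 + 254\right) + 11\right) = \left(\sqrt{331} - 871\right) \left(470 + 11\right) = \left(-871 + \sqrt{331}\right) 481 = -418951 + 481 \sqrt{331} \approx -4.102 \cdot 10^{5}$)
$\left(\left(-790 + - 6 \left(16 - 13\right) \left(-875\right)\right) + I\right) - 1269439 = \left(\left(-790 + - 6 \left(16 - 13\right) \left(-875\right)\right) - \left(418951 - 481 \sqrt{331}\right)\right) - 1269439 = \left(\left(-790 + \left(-6\right) 3 \left(-875\right)\right) - \left(418951 - 481 \sqrt{331}\right)\right) - 1269439 = \left(\left(-790 - -15750\right) - \left(418951 - 481 \sqrt{331}\right)\right) - 1269439 = \left(\left(-790 + 15750\right) - \left(418951 - 481 \sqrt{331}\right)\right) - 1269439 = \left(14960 - \left(418951 - 481 \sqrt{331}\right)\right) - 1269439 = \left(-403991 + 481 \sqrt{331}\right) - 1269439 = -1673430 + 481 \sqrt{331}$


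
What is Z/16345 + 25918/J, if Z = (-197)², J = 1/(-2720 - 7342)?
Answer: -4262562103211/16345 ≈ -2.6079e+8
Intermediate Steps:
J = -1/10062 (J = 1/(-10062) = -1/10062 ≈ -9.9384e-5)
Z = 38809
Z/16345 + 25918/J = 38809/16345 + 25918/(-1/10062) = 38809*(1/16345) + 25918*(-10062) = 38809/16345 - 260786916 = -4262562103211/16345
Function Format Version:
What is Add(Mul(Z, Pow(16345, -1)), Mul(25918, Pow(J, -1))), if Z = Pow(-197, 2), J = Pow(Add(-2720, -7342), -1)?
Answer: Rational(-4262562103211, 16345) ≈ -2.6079e+8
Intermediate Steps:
J = Rational(-1, 10062) (J = Pow(-10062, -1) = Rational(-1, 10062) ≈ -9.9384e-5)
Z = 38809
Add(Mul(Z, Pow(16345, -1)), Mul(25918, Pow(J, -1))) = Add(Mul(38809, Pow(16345, -1)), Mul(25918, Pow(Rational(-1, 10062), -1))) = Add(Mul(38809, Rational(1, 16345)), Mul(25918, -10062)) = Add(Rational(38809, 16345), -260786916) = Rational(-4262562103211, 16345)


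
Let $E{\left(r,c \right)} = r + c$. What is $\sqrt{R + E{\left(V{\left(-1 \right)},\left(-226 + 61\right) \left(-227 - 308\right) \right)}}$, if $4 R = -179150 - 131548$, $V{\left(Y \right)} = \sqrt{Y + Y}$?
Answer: $\frac{\sqrt{42402 + 4 i \sqrt{2}}}{2} \approx 102.96 + 0.0068679 i$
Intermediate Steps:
$V{\left(Y \right)} = \sqrt{2} \sqrt{Y}$ ($V{\left(Y \right)} = \sqrt{2 Y} = \sqrt{2} \sqrt{Y}$)
$R = - \frac{155349}{2}$ ($R = \frac{-179150 - 131548}{4} = \frac{1}{4} \left(-310698\right) = - \frac{155349}{2} \approx -77675.0$)
$E{\left(r,c \right)} = c + r$
$\sqrt{R + E{\left(V{\left(-1 \right)},\left(-226 + 61\right) \left(-227 - 308\right) \right)}} = \sqrt{- \frac{155349}{2} + \left(\left(-226 + 61\right) \left(-227 - 308\right) + \sqrt{2} \sqrt{-1}\right)} = \sqrt{- \frac{155349}{2} + \left(\left(-165\right) \left(-535\right) + \sqrt{2} i\right)} = \sqrt{- \frac{155349}{2} + \left(88275 + i \sqrt{2}\right)} = \sqrt{\frac{21201}{2} + i \sqrt{2}}$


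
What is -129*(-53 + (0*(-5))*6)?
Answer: 6837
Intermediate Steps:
-129*(-53 + (0*(-5))*6) = -129*(-53 + 0*6) = -129*(-53 + 0) = -129*(-53) = 6837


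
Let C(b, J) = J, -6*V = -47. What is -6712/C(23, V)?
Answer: -40272/47 ≈ -856.85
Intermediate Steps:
V = 47/6 (V = -⅙*(-47) = 47/6 ≈ 7.8333)
-6712/C(23, V) = -6712/47/6 = -6712*6/47 = -1*40272/47 = -40272/47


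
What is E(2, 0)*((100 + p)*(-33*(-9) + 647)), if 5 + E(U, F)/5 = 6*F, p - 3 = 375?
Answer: -11280800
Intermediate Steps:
p = 378 (p = 3 + 375 = 378)
E(U, F) = -25 + 30*F (E(U, F) = -25 + 5*(6*F) = -25 + 30*F)
E(2, 0)*((100 + p)*(-33*(-9) + 647)) = (-25 + 30*0)*((100 + 378)*(-33*(-9) + 647)) = (-25 + 0)*(478*(297 + 647)) = -11950*944 = -25*451232 = -11280800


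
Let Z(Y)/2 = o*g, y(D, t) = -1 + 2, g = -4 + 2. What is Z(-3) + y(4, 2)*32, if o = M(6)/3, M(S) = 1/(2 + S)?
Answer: 191/6 ≈ 31.833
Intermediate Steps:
g = -2
y(D, t) = 1
o = 1/24 (o = 1/((2 + 6)*3) = (⅓)/8 = (⅛)*(⅓) = 1/24 ≈ 0.041667)
Z(Y) = -⅙ (Z(Y) = 2*((1/24)*(-2)) = 2*(-1/12) = -⅙)
Z(-3) + y(4, 2)*32 = -⅙ + 1*32 = -⅙ + 32 = 191/6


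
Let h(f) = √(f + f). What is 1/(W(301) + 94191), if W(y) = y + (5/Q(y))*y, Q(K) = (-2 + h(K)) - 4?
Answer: 53491502/5055370004719 - 1505*√602/5055370004719 ≈ 1.0574e-5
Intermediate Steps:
h(f) = √2*√f (h(f) = √(2*f) = √2*√f)
Q(K) = -6 + √2*√K (Q(K) = (-2 + √2*√K) - 4 = -6 + √2*√K)
W(y) = y + 5*y/(-6 + √2*√y) (W(y) = y + (5/(-6 + √2*√y))*y = y + 5*y/(-6 + √2*√y))
1/(W(301) + 94191) = 1/((-1*301 + √2*301^(3/2))/(-6 + √2*√301) + 94191) = 1/((-301 + √2*(301*√301))/(-6 + √602) + 94191) = 1/((-301 + 301*√602)/(-6 + √602) + 94191) = 1/(94191 + (-301 + 301*√602)/(-6 + √602))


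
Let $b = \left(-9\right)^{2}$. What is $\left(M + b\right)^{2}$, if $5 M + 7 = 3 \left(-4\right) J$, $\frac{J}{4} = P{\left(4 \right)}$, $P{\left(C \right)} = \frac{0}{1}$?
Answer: $\frac{158404}{25} \approx 6336.2$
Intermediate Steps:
$b = 81$
$P{\left(C \right)} = 0$ ($P{\left(C \right)} = 0 \cdot 1 = 0$)
$J = 0$ ($J = 4 \cdot 0 = 0$)
$M = - \frac{7}{5}$ ($M = - \frac{7}{5} + \frac{3 \left(-4\right) 0}{5} = - \frac{7}{5} + \frac{\left(-12\right) 0}{5} = - \frac{7}{5} + \frac{1}{5} \cdot 0 = - \frac{7}{5} + 0 = - \frac{7}{5} \approx -1.4$)
$\left(M + b\right)^{2} = \left(- \frac{7}{5} + 81\right)^{2} = \left(\frac{398}{5}\right)^{2} = \frac{158404}{25}$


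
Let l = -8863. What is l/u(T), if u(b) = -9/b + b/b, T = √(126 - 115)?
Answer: 97493/70 + 79767*√11/70 ≈ 5172.1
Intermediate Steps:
T = √11 ≈ 3.3166
u(b) = 1 - 9/b (u(b) = -9/b + 1 = 1 - 9/b)
l/u(T) = -8863*√11/(-9 + √11)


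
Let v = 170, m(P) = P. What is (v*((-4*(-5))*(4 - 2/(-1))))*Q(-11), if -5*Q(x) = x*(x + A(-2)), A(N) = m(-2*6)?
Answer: -1032240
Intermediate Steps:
A(N) = -12 (A(N) = -2*6 = -12)
Q(x) = -x*(-12 + x)/5 (Q(x) = -x*(x - 12)/5 = -x*(-12 + x)/5)
(v*((-4*(-5))*(4 - 2/(-1))))*Q(-11) = (170*((-4*(-5))*(4 - 2/(-1))))*((1/5)*(-11)*(12 - 1*(-11))) = (170*(20*(4 - 2*(-1))))*((1/5)*(-11)*(12 + 11)) = (170*(20*(4 + 2)))*((1/5)*(-11)*23) = (170*(20*6))*(-253/5) = (170*120)*(-253/5) = 20400*(-253/5) = -1032240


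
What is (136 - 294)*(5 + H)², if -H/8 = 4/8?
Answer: -158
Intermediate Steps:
H = -4 (H = -32/8 = -8*½ = -4)
(136 - 294)*(5 + H)² = (136 - 294)*(5 - 4)² = -158*1² = -158*1 = -158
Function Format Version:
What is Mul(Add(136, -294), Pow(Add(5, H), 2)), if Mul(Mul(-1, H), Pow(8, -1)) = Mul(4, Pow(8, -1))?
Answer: -158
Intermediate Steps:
H = -4 (H = Mul(-8, Mul(4, Pow(8, -1))) = Mul(-8, Mul(4, Rational(1, 8))) = Mul(-8, Rational(1, 2)) = -4)
Mul(Add(136, -294), Pow(Add(5, H), 2)) = Mul(Add(136, -294), Pow(Add(5, -4), 2)) = Mul(-158, Pow(1, 2)) = Mul(-158, 1) = -158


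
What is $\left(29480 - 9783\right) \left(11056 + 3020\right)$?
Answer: $277254972$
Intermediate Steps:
$\left(29480 - 9783\right) \left(11056 + 3020\right) = 19697 \cdot 14076 = 277254972$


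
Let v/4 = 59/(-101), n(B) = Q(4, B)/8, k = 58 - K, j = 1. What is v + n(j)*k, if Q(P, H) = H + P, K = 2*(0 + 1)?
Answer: 3299/101 ≈ 32.663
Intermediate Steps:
K = 2 (K = 2*1 = 2)
k = 56 (k = 58 - 1*2 = 58 - 2 = 56)
n(B) = ½ + B/8 (n(B) = (B + 4)/8 = (4 + B)*(⅛) = ½ + B/8)
v = -236/101 (v = 4*(59/(-101)) = 4*(59*(-1/101)) = 4*(-59/101) = -236/101 ≈ -2.3366)
v + n(j)*k = -236/101 + (½ + (⅛)*1)*56 = -236/101 + (½ + ⅛)*56 = -236/101 + (5/8)*56 = -236/101 + 35 = 3299/101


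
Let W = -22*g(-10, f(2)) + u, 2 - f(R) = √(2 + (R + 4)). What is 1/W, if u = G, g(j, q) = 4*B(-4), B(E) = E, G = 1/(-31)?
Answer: 31/10911 ≈ 0.0028412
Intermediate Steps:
G = -1/31 ≈ -0.032258
f(R) = 2 - √(6 + R) (f(R) = 2 - √(2 + (R + 4)) = 2 - √(2 + (4 + R)) = 2 - √(6 + R))
g(j, q) = -16 (g(j, q) = 4*(-4) = -16)
u = -1/31 ≈ -0.032258
W = 10911/31 (W = -22*(-16) - 1/31 = 352 - 1/31 = 10911/31 ≈ 351.97)
1/W = 1/(10911/31) = 31/10911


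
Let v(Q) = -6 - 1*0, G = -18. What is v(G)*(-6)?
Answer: 36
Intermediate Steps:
v(Q) = -6 (v(Q) = -6 + 0 = -6)
v(G)*(-6) = -6*(-6) = 36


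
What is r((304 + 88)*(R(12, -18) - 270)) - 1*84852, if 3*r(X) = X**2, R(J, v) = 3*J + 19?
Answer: 7102863844/3 ≈ 2.3676e+9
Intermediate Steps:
R(J, v) = 19 + 3*J
r(X) = X**2/3
r((304 + 88)*(R(12, -18) - 270)) - 1*84852 = ((304 + 88)*((19 + 3*12) - 270))**2/3 - 1*84852 = (392*((19 + 36) - 270))**2/3 - 84852 = (392*(55 - 270))**2/3 - 84852 = (392*(-215))**2/3 - 84852 = (1/3)*(-84280)**2 - 84852 = (1/3)*7103118400 - 84852 = 7103118400/3 - 84852 = 7102863844/3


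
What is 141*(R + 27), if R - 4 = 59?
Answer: 12690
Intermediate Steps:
R = 63 (R = 4 + 59 = 63)
141*(R + 27) = 141*(63 + 27) = 141*90 = 12690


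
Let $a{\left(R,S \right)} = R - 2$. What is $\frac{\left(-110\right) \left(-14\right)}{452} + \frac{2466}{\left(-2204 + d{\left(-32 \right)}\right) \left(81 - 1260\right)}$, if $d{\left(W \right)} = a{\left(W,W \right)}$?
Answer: $\frac{56452246}{16564557} \approx 3.408$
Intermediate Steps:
$a{\left(R,S \right)} = -2 + R$
$d{\left(W \right)} = -2 + W$
$\frac{\left(-110\right) \left(-14\right)}{452} + \frac{2466}{\left(-2204 + d{\left(-32 \right)}\right) \left(81 - 1260\right)} = \frac{\left(-110\right) \left(-14\right)}{452} + \frac{2466}{\left(-2204 - 34\right) \left(81 - 1260\right)} = 1540 \cdot \frac{1}{452} + \frac{2466}{\left(-2204 - 34\right) \left(-1179\right)} = \frac{385}{113} + \frac{2466}{\left(-2238\right) \left(-1179\right)} = \frac{385}{113} + \frac{2466}{2638602} = \frac{385}{113} + 2466 \cdot \frac{1}{2638602} = \frac{385}{113} + \frac{137}{146589} = \frac{56452246}{16564557}$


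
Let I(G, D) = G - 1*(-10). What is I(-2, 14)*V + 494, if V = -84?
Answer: -178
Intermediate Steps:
I(G, D) = 10 + G (I(G, D) = G + 10 = 10 + G)
I(-2, 14)*V + 494 = (10 - 2)*(-84) + 494 = 8*(-84) + 494 = -672 + 494 = -178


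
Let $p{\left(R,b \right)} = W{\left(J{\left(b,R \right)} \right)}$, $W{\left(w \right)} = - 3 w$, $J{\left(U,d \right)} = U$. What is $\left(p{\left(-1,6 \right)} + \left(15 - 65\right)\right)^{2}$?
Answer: $4624$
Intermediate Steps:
$p{\left(R,b \right)} = - 3 b$
$\left(p{\left(-1,6 \right)} + \left(15 - 65\right)\right)^{2} = \left(\left(-3\right) 6 + \left(15 - 65\right)\right)^{2} = \left(-18 + \left(15 - 65\right)\right)^{2} = \left(-18 - 50\right)^{2} = \left(-68\right)^{2} = 4624$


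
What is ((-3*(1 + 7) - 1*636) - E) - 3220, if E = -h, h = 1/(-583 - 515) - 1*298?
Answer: -4587445/1098 ≈ -4178.0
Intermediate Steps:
h = -327205/1098 (h = 1/(-1098) - 298 = -1/1098 - 298 = -327205/1098 ≈ -298.00)
E = 327205/1098 (E = -1*(-327205/1098) = 327205/1098 ≈ 298.00)
((-3*(1 + 7) - 1*636) - E) - 3220 = ((-3*(1 + 7) - 1*636) - 1*327205/1098) - 3220 = ((-3*8 - 636) - 327205/1098) - 3220 = ((-24 - 636) - 327205/1098) - 3220 = (-660 - 327205/1098) - 3220 = -1051885/1098 - 3220 = -4587445/1098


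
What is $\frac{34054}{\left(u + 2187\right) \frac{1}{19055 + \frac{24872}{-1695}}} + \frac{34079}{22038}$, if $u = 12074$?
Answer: $\frac{2691266217267729}{59190137890} \approx 45468.0$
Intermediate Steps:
$\frac{34054}{\left(u + 2187\right) \frac{1}{19055 + \frac{24872}{-1695}}} + \frac{34079}{22038} = \frac{34054}{\left(12074 + 2187\right) \frac{1}{19055 + \frac{24872}{-1695}}} + \frac{34079}{22038} = \frac{34054}{14261 \frac{1}{19055 + 24872 \left(- \frac{1}{1695}\right)}} + 34079 \cdot \frac{1}{22038} = \frac{34054}{14261 \frac{1}{19055 - \frac{24872}{1695}}} + \frac{34079}{22038} = \frac{34054}{14261 \frac{1}{\frac{32273353}{1695}}} + \frac{34079}{22038} = \frac{34054}{14261 \cdot \frac{1695}{32273353}} + \frac{34079}{22038} = \frac{34054}{\frac{24172395}{32273353}} + \frac{34079}{22038} = 34054 \cdot \frac{32273353}{24172395} + \frac{34079}{22038} = \frac{1099036763062}{24172395} + \frac{34079}{22038} = \frac{2691266217267729}{59190137890}$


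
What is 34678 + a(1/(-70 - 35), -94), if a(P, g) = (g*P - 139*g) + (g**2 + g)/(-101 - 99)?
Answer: 100172489/2100 ≈ 47701.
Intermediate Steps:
a(P, g) = -27801*g/200 - g**2/200 + P*g (a(P, g) = (P*g - 139*g) + (g + g**2)/(-200) = (-139*g + P*g) + (g + g**2)*(-1/200) = (-139*g + P*g) + (-g/200 - g**2/200) = -27801*g/200 - g**2/200 + P*g)
34678 + a(1/(-70 - 35), -94) = 34678 + (1/200)*(-94)*(-27801 - 1*(-94) + 200/(-70 - 35)) = 34678 + (1/200)*(-94)*(-27801 + 94 + 200/(-105)) = 34678 + (1/200)*(-94)*(-27801 + 94 + 200*(-1/105)) = 34678 + (1/200)*(-94)*(-27801 + 94 - 40/21) = 34678 + (1/200)*(-94)*(-581887/21) = 34678 + 27348689/2100 = 100172489/2100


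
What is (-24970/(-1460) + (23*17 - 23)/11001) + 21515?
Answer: 34583754415/1606146 ≈ 21532.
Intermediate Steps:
(-24970/(-1460) + (23*17 - 23)/11001) + 21515 = (-24970*(-1/1460) + (391 - 23)*(1/11001)) + 21515 = (2497/146 + 368*(1/11001)) + 21515 = (2497/146 + 368/11001) + 21515 = 27523225/1606146 + 21515 = 34583754415/1606146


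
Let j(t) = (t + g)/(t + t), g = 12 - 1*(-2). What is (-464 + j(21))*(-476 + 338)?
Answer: 63917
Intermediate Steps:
g = 14 (g = 12 + 2 = 14)
j(t) = (14 + t)/(2*t) (j(t) = (t + 14)/(t + t) = (14 + t)/((2*t)) = (14 + t)*(1/(2*t)) = (14 + t)/(2*t))
(-464 + j(21))*(-476 + 338) = (-464 + (½)*(14 + 21)/21)*(-476 + 338) = (-464 + (½)*(1/21)*35)*(-138) = (-464 + ⅚)*(-138) = -2779/6*(-138) = 63917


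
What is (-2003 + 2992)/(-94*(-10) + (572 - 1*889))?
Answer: 989/623 ≈ 1.5875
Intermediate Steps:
(-2003 + 2992)/(-94*(-10) + (572 - 1*889)) = 989/(940 + (572 - 889)) = 989/(940 - 317) = 989/623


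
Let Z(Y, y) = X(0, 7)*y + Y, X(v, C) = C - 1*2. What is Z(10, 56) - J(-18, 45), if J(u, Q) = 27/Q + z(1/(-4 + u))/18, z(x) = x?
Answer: 573017/1980 ≈ 289.40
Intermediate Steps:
X(v, C) = -2 + C (X(v, C) = C - 2 = -2 + C)
J(u, Q) = 27/Q + 1/(18*(-4 + u)) (J(u, Q) = 27/Q + 1/((-4 + u)*18) = 27/Q + (1/18)/(-4 + u) = 27/Q + 1/(18*(-4 + u)))
Z(Y, y) = Y + 5*y (Z(Y, y) = (-2 + 7)*y + Y = 5*y + Y = Y + 5*y)
Z(10, 56) - J(-18, 45) = (10 + 5*56) - (-1944 + 45 + 486*(-18))/(18*45*(-4 - 18)) = (10 + 280) - (-1944 + 45 - 8748)/(18*45*(-22)) = 290 - (-1)*(-10647)/(18*45*22) = 290 - 1*1183/1980 = 290 - 1183/1980 = 573017/1980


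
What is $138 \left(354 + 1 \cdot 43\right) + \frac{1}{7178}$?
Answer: $\frac{393253909}{7178} \approx 54786.0$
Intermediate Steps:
$138 \left(354 + 1 \cdot 43\right) + \frac{1}{7178} = 138 \left(354 + 43\right) + \frac{1}{7178} = 138 \cdot 397 + \frac{1}{7178} = 54786 + \frac{1}{7178} = \frac{393253909}{7178}$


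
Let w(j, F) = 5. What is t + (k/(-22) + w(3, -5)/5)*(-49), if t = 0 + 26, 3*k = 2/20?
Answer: -15131/660 ≈ -22.926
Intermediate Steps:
k = 1/30 (k = (2/20)/3 = (2*(1/20))/3 = (1/3)*(1/10) = 1/30 ≈ 0.033333)
t = 26
t + (k/(-22) + w(3, -5)/5)*(-49) = 26 + ((1/30)/(-22) + 5/5)*(-49) = 26 + ((1/30)*(-1/22) + 5*(1/5))*(-49) = 26 + (-1/660 + 1)*(-49) = 26 + (659/660)*(-49) = 26 - 32291/660 = -15131/660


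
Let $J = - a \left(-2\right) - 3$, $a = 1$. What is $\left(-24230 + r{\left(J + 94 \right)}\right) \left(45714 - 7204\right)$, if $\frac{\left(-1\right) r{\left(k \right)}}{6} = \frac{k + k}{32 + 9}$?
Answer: $- \frac{38299966460}{41} \approx -9.3415 \cdot 10^{8}$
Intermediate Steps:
$J = -1$ ($J = \left(-1\right) 1 \left(-2\right) - 3 = \left(-1\right) \left(-2\right) - 3 = 2 - 3 = -1$)
$r{\left(k \right)} = - \frac{12 k}{41}$ ($r{\left(k \right)} = - 6 \frac{k + k}{32 + 9} = - 6 \frac{2 k}{41} = - \frac{12 k}{41}$)
$\left(-24230 + r{\left(J + 94 \right)}\right) \left(45714 - 7204\right) = \left(-24230 - \frac{12 \left(-1 + 94\right)}{41}\right) \left(45714 - 7204\right) = \left(-24230 - \frac{1116}{41}\right) 38510 = \left(- \frac{994546}{41}\right) 38510 = - \frac{38299966460}{41}$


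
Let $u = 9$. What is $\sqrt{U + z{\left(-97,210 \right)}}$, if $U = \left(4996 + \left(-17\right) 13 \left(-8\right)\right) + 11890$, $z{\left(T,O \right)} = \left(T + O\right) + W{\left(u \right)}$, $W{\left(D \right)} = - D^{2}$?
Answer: $\sqrt{18686} \approx 136.7$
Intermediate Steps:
$z{\left(T,O \right)} = -81 + O + T$ ($z{\left(T,O \right)} = \left(T + O\right) - 9^{2} = \left(O + T\right) - 81 = -81 + O + T$)
$U = 18654$ ($U = \left(4996 - -1768\right) + 11890 = \left(4996 + 1768\right) + 11890 = 6764 + 11890 = 18654$)
$\sqrt{U + z{\left(-97,210 \right)}} = \sqrt{18654 - -32} = \sqrt{18654 + 32} = \sqrt{18686}$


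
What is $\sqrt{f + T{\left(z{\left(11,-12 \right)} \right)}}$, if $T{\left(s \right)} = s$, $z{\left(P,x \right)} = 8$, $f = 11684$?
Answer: $2 \sqrt{2923} \approx 108.13$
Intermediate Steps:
$\sqrt{f + T{\left(z{\left(11,-12 \right)} \right)}} = \sqrt{11684 + 8} = \sqrt{11692} = 2 \sqrt{2923}$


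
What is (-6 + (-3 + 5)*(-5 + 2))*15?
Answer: -180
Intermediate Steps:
(-6 + (-3 + 5)*(-5 + 2))*15 = (-6 + 2*(-3))*15 = (-6 - 6)*15 = -12*15 = -180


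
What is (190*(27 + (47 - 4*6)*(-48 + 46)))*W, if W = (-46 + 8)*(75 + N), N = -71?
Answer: 548720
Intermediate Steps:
W = -152 (W = (-46 + 8)*(75 - 71) = -38*4 = -152)
(190*(27 + (47 - 4*6)*(-48 + 46)))*W = (190*(27 + (47 - 4*6)*(-48 + 46)))*(-152) = (190*(27 + (47 - 24)*(-2)))*(-152) = (190*(27 + 23*(-2)))*(-152) = (190*(27 - 46))*(-152) = (190*(-19))*(-152) = -3610*(-152) = 548720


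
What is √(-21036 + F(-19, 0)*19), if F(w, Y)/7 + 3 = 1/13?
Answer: I*√3620786/13 ≈ 146.37*I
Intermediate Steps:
F(w, Y) = -266/13 (F(w, Y) = -21 + 7/13 = -266/13)
√(-21036 + F(-19, 0)*19) = √(-21036 - 266/13*19) = √(-21036 - 5054/13) = √(-278522/13) = I*√3620786/13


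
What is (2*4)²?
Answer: 64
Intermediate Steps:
(2*4)² = 8² = 64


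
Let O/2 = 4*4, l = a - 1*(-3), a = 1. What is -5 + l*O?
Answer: 123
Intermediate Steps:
l = 4 (l = 1 - 1*(-3) = 1 + 3 = 4)
O = 32 (O = 2*(4*4) = 2*16 = 32)
-5 + l*O = -5 + 4*32 = -5 + 128 = 123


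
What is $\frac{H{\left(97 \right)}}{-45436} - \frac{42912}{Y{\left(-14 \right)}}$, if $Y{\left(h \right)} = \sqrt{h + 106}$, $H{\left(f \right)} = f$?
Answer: $- \frac{97}{45436} - \frac{21456 \sqrt{23}}{23} \approx -4473.9$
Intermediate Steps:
$Y{\left(h \right)} = \sqrt{106 + h}$
$\frac{H{\left(97 \right)}}{-45436} - \frac{42912}{Y{\left(-14 \right)}} = \frac{97}{-45436} - \frac{42912}{\sqrt{106 - 14}} = 97 \left(- \frac{1}{45436}\right) - \frac{42912}{\sqrt{92}} = - \frac{97}{45436} - \frac{42912}{2 \sqrt{23}} = - \frac{97}{45436} - 42912 \frac{\sqrt{23}}{46} = - \frac{97}{45436} - \frac{21456 \sqrt{23}}{23}$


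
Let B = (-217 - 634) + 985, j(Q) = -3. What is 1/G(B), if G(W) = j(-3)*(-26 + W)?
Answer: -1/324 ≈ -0.0030864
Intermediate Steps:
B = 134 (B = -851 + 985 = 134)
G(W) = 78 - 3*W (G(W) = -3*(-26 + W) = 78 - 3*W)
1/G(B) = 1/(78 - 3*134) = 1/(78 - 402) = 1/(-324) = -1/324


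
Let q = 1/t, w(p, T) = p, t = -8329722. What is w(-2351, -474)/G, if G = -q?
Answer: -19583176422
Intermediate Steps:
q = -1/8329722 (q = 1/(-8329722) = -1/8329722 ≈ -1.2005e-7)
G = 1/8329722 (G = -1*(-1/8329722) = 1/8329722 ≈ 1.2005e-7)
w(-2351, -474)/G = -2351/1/8329722 = -2351*8329722 = -19583176422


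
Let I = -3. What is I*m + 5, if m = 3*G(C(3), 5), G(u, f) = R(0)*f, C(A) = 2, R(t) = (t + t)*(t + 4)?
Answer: 5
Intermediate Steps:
R(t) = 2*t*(4 + t) (R(t) = (2*t)*(4 + t) = 2*t*(4 + t))
G(u, f) = 0 (G(u, f) = (2*0*(4 + 0))*f = (2*0*4)*f = 0*f = 0)
m = 0 (m = 3*0 = 0)
I*m + 5 = -3*0 + 5 = 0 + 5 = 5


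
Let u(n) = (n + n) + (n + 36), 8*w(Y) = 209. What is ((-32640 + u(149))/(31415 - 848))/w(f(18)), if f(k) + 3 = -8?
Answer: -85752/2129501 ≈ -0.040269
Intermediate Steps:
f(k) = -11 (f(k) = -3 - 8 = -11)
w(Y) = 209/8 (w(Y) = (1/8)*209 = 209/8)
u(n) = 36 + 3*n (u(n) = 2*n + (36 + n) = 36 + 3*n)
((-32640 + u(149))/(31415 - 848))/w(f(18)) = ((-32640 + (36 + 3*149))/(31415 - 848))/(209/8) = ((-32640 + (36 + 447))/30567)*(8/209) = ((-32640 + 483)*(1/30567))*(8/209) = -32157*1/30567*(8/209) = -10719/10189*8/209 = -85752/2129501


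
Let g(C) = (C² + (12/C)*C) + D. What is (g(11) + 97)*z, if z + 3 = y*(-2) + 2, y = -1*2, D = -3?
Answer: 681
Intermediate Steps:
y = -2
g(C) = 9 + C² (g(C) = (C² + (12/C)*C) - 3 = (C² + 12) - 3 = (12 + C²) - 3 = 9 + C²)
z = 3 (z = -3 + (-2*(-2) + 2) = -3 + (4 + 2) = -3 + 6 = 3)
(g(11) + 97)*z = ((9 + 11²) + 97)*3 = ((9 + 121) + 97)*3 = (130 + 97)*3 = 227*3 = 681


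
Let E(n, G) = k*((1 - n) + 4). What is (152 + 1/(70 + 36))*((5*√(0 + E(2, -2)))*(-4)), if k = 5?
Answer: -161130*√15/53 ≈ -11775.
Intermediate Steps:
E(n, G) = 25 - 5*n (E(n, G) = 5*((1 - n) + 4) = 5*(5 - n) = 25 - 5*n)
(152 + 1/(70 + 36))*((5*√(0 + E(2, -2)))*(-4)) = (152 + 1/(70 + 36))*((5*√(0 + (25 - 5*2)))*(-4)) = (152 + 1/106)*((5*√(0 + (25 - 10)))*(-4)) = (152 + 1/106)*((5*√(0 + 15))*(-4)) = 16113*((5*√15)*(-4))/106 = 16113*(-20*√15)/106 = -161130*√15/53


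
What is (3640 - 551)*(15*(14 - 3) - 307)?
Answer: -438638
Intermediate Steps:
(3640 - 551)*(15*(14 - 3) - 307) = 3089*(15*11 - 307) = 3089*(165 - 307) = 3089*(-142) = -438638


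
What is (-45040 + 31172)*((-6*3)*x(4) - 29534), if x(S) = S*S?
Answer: 413571496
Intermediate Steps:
x(S) = S²
(-45040 + 31172)*((-6*3)*x(4) - 29534) = (-45040 + 31172)*(-6*3*4² - 29534) = -13868*(-18*16 - 29534) = -13868*(-288 - 29534) = -13868*(-29822) = 413571496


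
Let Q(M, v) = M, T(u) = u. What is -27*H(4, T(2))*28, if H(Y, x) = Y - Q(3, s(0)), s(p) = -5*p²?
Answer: -756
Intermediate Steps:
H(Y, x) = -3 + Y (H(Y, x) = Y - 1*3 = Y - 3 = -3 + Y)
-27*H(4, T(2))*28 = -27*(-3 + 4)*28 = -27*1*28 = -27*28 = -756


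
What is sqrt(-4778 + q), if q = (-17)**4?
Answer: 7*sqrt(1607) ≈ 280.61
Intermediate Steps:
q = 83521
sqrt(-4778 + q) = sqrt(-4778 + 83521) = sqrt(78743) = 7*sqrt(1607)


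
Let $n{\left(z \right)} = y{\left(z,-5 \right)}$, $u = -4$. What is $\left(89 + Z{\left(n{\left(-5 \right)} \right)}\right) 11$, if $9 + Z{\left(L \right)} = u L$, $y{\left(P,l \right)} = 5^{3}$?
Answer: $-4620$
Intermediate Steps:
$y{\left(P,l \right)} = 125$
$n{\left(z \right)} = 125$
$Z{\left(L \right)} = -9 - 4 L$
$\left(89 + Z{\left(n{\left(-5 \right)} \right)}\right) 11 = \left(89 - 509\right) 11 = \left(-420\right) 11 = -4620$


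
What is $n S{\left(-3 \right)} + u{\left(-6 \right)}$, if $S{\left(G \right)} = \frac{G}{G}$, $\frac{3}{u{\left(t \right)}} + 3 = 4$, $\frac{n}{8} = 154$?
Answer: $1235$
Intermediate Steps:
$n = 1232$ ($n = 8 \cdot 154 = 1232$)
$u{\left(t \right)} = 3$ ($u{\left(t \right)} = \frac{3}{-3 + 4} = \frac{3}{1} = 3 \cdot 1 = 3$)
$S{\left(G \right)} = 1$
$n S{\left(-3 \right)} + u{\left(-6 \right)} = 1232 \cdot 1 + 3 = 1232 + 3 = 1235$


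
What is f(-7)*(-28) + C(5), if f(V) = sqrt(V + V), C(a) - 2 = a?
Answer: 7 - 28*I*sqrt(14) ≈ 7.0 - 104.77*I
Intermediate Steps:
C(a) = 2 + a
f(V) = sqrt(2)*sqrt(V) (f(V) = sqrt(2*V) = sqrt(2)*sqrt(V))
f(-7)*(-28) + C(5) = (sqrt(2)*sqrt(-7))*(-28) + (2 + 5) = (sqrt(2)*(I*sqrt(7)))*(-28) + 7 = (I*sqrt(14))*(-28) + 7 = -28*I*sqrt(14) + 7 = 7 - 28*I*sqrt(14)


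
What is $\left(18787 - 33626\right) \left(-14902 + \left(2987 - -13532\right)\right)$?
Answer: $-23994663$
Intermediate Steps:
$\left(18787 - 33626\right) \left(-14902 + \left(2987 - -13532\right)\right) = - 14839 \left(-14902 + \left(2987 + 13532\right)\right) = - 14839 \left(-14902 + 16519\right) = \left(-14839\right) 1617 = -23994663$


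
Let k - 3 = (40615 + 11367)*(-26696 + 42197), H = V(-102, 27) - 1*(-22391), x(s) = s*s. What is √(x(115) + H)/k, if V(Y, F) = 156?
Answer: 2*√8943/805772985 ≈ 2.3472e-7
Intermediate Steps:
x(s) = s²
H = 22547 (H = 156 - 1*(-22391) = 156 + 22391 = 22547)
k = 805772985 (k = 3 + (40615 + 11367)*(-26696 + 42197) = 3 + 51982*15501 = 3 + 805772982 = 805772985)
√(x(115) + H)/k = √(115² + 22547)/805772985 = √(13225 + 22547)*(1/805772985) = √35772*(1/805772985) = (2*√8943)*(1/805772985) = 2*√8943/805772985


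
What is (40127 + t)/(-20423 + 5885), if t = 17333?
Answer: -28730/7269 ≈ -3.9524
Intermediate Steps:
(40127 + t)/(-20423 + 5885) = (40127 + 17333)/(-20423 + 5885) = 57460/(-14538) = 57460*(-1/14538) = -28730/7269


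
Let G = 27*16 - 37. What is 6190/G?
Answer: 1238/79 ≈ 15.671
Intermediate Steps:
G = 395 (G = 432 - 37 = 395)
6190/G = 6190/395 = 6190*(1/395) = 1238/79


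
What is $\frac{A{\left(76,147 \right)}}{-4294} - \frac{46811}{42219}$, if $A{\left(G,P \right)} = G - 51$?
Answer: $- \frac{202061909}{181288386} \approx -1.1146$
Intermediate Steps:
$A{\left(G,P \right)} = -51 + G$
$\frac{A{\left(76,147 \right)}}{-4294} - \frac{46811}{42219} = \frac{-51 + 76}{-4294} - \frac{46811}{42219} = 25 \left(- \frac{1}{4294}\right) - \frac{46811}{42219} = - \frac{25}{4294} - \frac{46811}{42219} = - \frac{202061909}{181288386}$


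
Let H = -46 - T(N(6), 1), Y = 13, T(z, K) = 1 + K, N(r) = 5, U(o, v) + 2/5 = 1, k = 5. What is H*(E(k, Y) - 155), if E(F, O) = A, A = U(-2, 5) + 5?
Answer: 35856/5 ≈ 7171.2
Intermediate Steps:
U(o, v) = ⅗ (U(o, v) = -⅖ + 1 = ⅗)
A = 28/5 (A = ⅗ + 5 = 28/5 ≈ 5.6000)
H = -48 (H = -46 - (1 + 1) = -46 - 1*2 = -46 - 2 = -48)
E(F, O) = 28/5
H*(E(k, Y) - 155) = -48*(28/5 - 155) = -48*(-747/5) = 35856/5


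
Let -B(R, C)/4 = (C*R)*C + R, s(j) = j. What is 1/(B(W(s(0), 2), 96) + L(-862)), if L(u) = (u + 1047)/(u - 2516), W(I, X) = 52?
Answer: -3378/6476085593 ≈ -5.2161e-7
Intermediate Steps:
B(R, C) = -4*R - 4*R*C² (B(R, C) = -4*((C*R)*C + R) = -4*(R*C² + R) = -4*(R + R*C²) = -4*R - 4*R*C²)
L(u) = (1047 + u)/(-2516 + u)
1/(B(W(s(0), 2), 96) + L(-862)) = 1/(-4*52*(1 + 96²) + (1047 - 862)/(-2516 - 862)) = 1/(-4*52*(1 + 9216) + 185/(-3378)) = 1/(-4*52*9217 - 1/3378*185) = 1/(-1917136 - 185/3378) = 1/(-6476085593/3378) = -3378/6476085593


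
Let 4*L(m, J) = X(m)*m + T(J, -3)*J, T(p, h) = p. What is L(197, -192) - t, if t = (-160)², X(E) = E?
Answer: -26727/4 ≈ -6681.8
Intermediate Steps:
L(m, J) = J²/4 + m²/4 (L(m, J) = (m*m + J*J)/4 = (m² + J²)/4 = (J² + m²)/4 = J²/4 + m²/4)
t = 25600
L(197, -192) - t = ((¼)*(-192)² + (¼)*197²) - 1*25600 = ((¼)*36864 + (¼)*38809) - 25600 = (9216 + 38809/4) - 25600 = 75673/4 - 25600 = -26727/4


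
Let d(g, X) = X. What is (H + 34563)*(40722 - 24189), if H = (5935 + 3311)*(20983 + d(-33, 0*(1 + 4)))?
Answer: 3208119218073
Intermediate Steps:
H = 194008818 (H = (5935 + 3311)*(20983 + 0*(1 + 4)) = 9246*(20983 + 0*5) = 9246*(20983 + 0) = 9246*20983 = 194008818)
(H + 34563)*(40722 - 24189) = (194008818 + 34563)*(40722 - 24189) = 194043381*16533 = 3208119218073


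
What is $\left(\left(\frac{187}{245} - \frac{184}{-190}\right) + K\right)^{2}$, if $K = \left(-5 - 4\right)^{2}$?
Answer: $\frac{148314333456}{21669025} \approx 6844.5$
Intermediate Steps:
$K = 81$ ($K = \left(-9\right)^{2} = 81$)
$\left(\left(\frac{187}{245} - \frac{184}{-190}\right) + K\right)^{2} = \left(\left(\frac{187}{245} - \frac{184}{-190}\right) + 81\right)^{2} = \left(\left(187 \cdot \frac{1}{245} - - \frac{92}{95}\right) + 81\right)^{2} = \left(\left(\frac{187}{245} + \frac{92}{95}\right) + 81\right)^{2} = \left(\frac{8061}{4655} + 81\right)^{2} = \left(\frac{385116}{4655}\right)^{2} = \frac{148314333456}{21669025}$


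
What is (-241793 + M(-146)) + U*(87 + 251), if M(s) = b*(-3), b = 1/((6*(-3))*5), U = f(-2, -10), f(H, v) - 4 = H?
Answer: -7233509/30 ≈ -2.4112e+5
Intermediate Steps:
f(H, v) = 4 + H
U = 2 (U = 4 - 2 = 2)
b = -1/90 (b = 1/(-18*5) = 1/(-90) = -1/90 ≈ -0.011111)
M(s) = 1/30 (M(s) = -1/90*(-3) = 1/30)
(-241793 + M(-146)) + U*(87 + 251) = (-241793 + 1/30) + 2*(87 + 251) = -7253789/30 + 2*338 = -7253789/30 + 676 = -7233509/30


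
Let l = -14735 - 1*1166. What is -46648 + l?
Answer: -62549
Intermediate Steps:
l = -15901 (l = -14735 - 1166 = -15901)
-46648 + l = -46648 - 15901 = -62549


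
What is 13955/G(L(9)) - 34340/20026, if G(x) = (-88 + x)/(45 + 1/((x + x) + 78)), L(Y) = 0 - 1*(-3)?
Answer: -6217024399/841092 ≈ -7391.6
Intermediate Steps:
L(Y) = 3 (L(Y) = 0 + 3 = 3)
G(x) = (-88 + x)/(45 + 1/(78 + 2*x)) (G(x) = (-88 + x)/(45 + 1/(2*x + 78)) = (-88 + x)/(45 + 1/(78 + 2*x)))
13955/G(L(9)) - 34340/20026 = 13955/((2*(-3432 + 3**2 - 49*3)/(3511 + 90*3))) - 34340/20026 = 13955/((2*(-3432 + 9 - 147)/(3511 + 270))) - 34340*1/20026 = 13955/((2*(-3570)/3781)) - 1010/589 = 13955/((2*(1/3781)*(-3570))) - 1010/589 = 13955/(-7140/3781) - 1010/589 = 13955*(-3781/7140) - 1010/589 = -10552771/1428 - 1010/589 = -6217024399/841092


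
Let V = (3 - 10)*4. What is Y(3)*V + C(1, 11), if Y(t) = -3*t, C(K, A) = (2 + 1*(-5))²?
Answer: 261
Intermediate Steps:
C(K, A) = 9 (C(K, A) = (2 - 5)² = (-3)² = 9)
V = -28 (V = -7*4 = -28)
Y(3)*V + C(1, 11) = -3*3*(-28) + 9 = -9*(-28) + 9 = 252 + 9 = 261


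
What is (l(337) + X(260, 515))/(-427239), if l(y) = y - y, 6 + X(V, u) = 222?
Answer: -24/47471 ≈ -0.00050557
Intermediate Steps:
X(V, u) = 216 (X(V, u) = -6 + 222 = 216)
l(y) = 0
(l(337) + X(260, 515))/(-427239) = (0 + 216)/(-427239) = 216*(-1/427239) = -24/47471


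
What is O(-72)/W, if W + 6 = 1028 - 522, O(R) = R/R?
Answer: 1/500 ≈ 0.0020000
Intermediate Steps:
O(R) = 1
W = 500 (W = -6 + (1028 - 522) = -6 + 506 = 500)
O(-72)/W = 1/500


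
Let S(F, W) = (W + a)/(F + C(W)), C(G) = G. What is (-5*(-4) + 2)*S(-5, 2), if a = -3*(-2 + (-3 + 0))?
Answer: -374/3 ≈ -124.67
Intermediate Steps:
a = 15 (a = -3*(-2 - 3) = -3*(-5) = 15)
S(F, W) = (15 + W)/(F + W) (S(F, W) = (W + 15)/(F + W) = (15 + W)/(F + W))
(-5*(-4) + 2)*S(-5, 2) = (-5*(-4) + 2)*((15 + 2)/(-5 + 2)) = (20 + 2)*(17/(-3)) = 22*(-1/3*17) = 22*(-17/3) = -374/3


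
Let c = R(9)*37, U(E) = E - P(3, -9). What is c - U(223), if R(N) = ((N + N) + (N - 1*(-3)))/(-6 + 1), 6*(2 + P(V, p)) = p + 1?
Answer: -1345/3 ≈ -448.33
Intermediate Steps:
P(V, p) = -11/6 + p/6 (P(V, p) = -2 + (p + 1)/6 = -2 + (1 + p)/6 = -2 + (1/6 + p/6) = -11/6 + p/6)
R(N) = -3/5 - 3*N/5 (R(N) = (2*N + (N + 3))/(-5) = (2*N + (3 + N))*(-1/5) = (3 + 3*N)*(-1/5) = -3/5 - 3*N/5)
U(E) = 10/3 + E (U(E) = E - (-11/6 + (1/6)*(-9)) = E - (-11/6 - 3/2) = E - 1*(-10/3) = E + 10/3 = 10/3 + E)
c = -222 (c = (-3/5 - 3/5*9)*37 = (-3/5 - 27/5)*37 = -6*37 = -222)
c - U(223) = -222 - (10/3 + 223) = -222 - 1*679/3 = -222 - 679/3 = -1345/3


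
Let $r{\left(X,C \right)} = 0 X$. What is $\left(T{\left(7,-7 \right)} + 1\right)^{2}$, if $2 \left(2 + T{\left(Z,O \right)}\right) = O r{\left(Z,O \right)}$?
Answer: $1$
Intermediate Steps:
$r{\left(X,C \right)} = 0$
$T{\left(Z,O \right)} = -2$ ($T{\left(Z,O \right)} = -2 + \frac{O 0}{2} = -2 + \frac{1}{2} \cdot 0 = -2 + 0 = -2$)
$\left(T{\left(7,-7 \right)} + 1\right)^{2} = \left(-2 + 1\right)^{2} = \left(-1\right)^{2} = 1$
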